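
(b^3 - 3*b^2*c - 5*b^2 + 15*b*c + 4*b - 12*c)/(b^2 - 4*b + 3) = (b^2 - 3*b*c - 4*b + 12*c)/(b - 3)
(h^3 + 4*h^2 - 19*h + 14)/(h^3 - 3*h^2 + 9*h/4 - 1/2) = 4*(h^2 + 6*h - 7)/(4*h^2 - 4*h + 1)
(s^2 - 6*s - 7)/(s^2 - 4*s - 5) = (s - 7)/(s - 5)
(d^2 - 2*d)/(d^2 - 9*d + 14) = d/(d - 7)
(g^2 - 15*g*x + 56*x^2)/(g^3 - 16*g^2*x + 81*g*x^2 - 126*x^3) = (g - 8*x)/(g^2 - 9*g*x + 18*x^2)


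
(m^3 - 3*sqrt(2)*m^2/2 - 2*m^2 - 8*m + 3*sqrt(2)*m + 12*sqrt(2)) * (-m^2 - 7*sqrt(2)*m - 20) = -m^5 - 11*sqrt(2)*m^4/2 + 2*m^4 + 9*m^3 + 11*sqrt(2)*m^3 - 2*m^2 + 74*sqrt(2)*m^2 - 60*sqrt(2)*m - 8*m - 240*sqrt(2)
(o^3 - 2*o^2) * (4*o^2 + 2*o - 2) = 4*o^5 - 6*o^4 - 6*o^3 + 4*o^2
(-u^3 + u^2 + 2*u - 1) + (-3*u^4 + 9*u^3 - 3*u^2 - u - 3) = -3*u^4 + 8*u^3 - 2*u^2 + u - 4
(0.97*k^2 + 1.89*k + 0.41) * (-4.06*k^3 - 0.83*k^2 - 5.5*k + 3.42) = -3.9382*k^5 - 8.4785*k^4 - 8.5683*k^3 - 7.4179*k^2 + 4.2088*k + 1.4022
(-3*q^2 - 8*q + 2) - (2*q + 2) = -3*q^2 - 10*q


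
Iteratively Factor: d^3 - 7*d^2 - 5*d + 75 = (d + 3)*(d^2 - 10*d + 25) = (d - 5)*(d + 3)*(d - 5)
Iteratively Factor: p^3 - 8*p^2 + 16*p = (p)*(p^2 - 8*p + 16) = p*(p - 4)*(p - 4)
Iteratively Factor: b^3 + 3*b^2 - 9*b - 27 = (b + 3)*(b^2 - 9) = (b - 3)*(b + 3)*(b + 3)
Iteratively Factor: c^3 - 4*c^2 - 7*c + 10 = (c - 5)*(c^2 + c - 2) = (c - 5)*(c - 1)*(c + 2)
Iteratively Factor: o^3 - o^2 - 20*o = (o)*(o^2 - o - 20) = o*(o + 4)*(o - 5)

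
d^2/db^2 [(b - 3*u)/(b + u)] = -8*u/(b + u)^3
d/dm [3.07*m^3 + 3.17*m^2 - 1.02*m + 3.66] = 9.21*m^2 + 6.34*m - 1.02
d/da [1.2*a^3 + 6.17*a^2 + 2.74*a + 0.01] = 3.6*a^2 + 12.34*a + 2.74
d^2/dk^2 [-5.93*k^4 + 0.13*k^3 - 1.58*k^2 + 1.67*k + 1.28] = -71.16*k^2 + 0.78*k - 3.16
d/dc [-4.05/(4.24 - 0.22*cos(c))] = 0.891*sin(c)/(0.22*cos(c) - 4.24)^2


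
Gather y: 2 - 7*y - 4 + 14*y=7*y - 2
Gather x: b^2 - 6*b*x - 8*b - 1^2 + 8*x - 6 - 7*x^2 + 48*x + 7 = b^2 - 8*b - 7*x^2 + x*(56 - 6*b)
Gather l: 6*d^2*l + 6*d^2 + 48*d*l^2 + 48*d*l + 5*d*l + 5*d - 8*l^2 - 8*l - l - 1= 6*d^2 + 5*d + l^2*(48*d - 8) + l*(6*d^2 + 53*d - 9) - 1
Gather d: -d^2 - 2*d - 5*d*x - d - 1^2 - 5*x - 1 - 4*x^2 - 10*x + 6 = -d^2 + d*(-5*x - 3) - 4*x^2 - 15*x + 4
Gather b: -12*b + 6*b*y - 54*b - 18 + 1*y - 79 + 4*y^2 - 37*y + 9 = b*(6*y - 66) + 4*y^2 - 36*y - 88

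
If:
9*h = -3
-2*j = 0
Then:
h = -1/3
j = 0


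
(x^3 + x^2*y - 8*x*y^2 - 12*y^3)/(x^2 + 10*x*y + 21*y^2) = (x^3 + x^2*y - 8*x*y^2 - 12*y^3)/(x^2 + 10*x*y + 21*y^2)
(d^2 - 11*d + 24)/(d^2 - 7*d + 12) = (d - 8)/(d - 4)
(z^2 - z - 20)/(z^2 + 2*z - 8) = (z - 5)/(z - 2)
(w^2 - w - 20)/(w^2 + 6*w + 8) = (w - 5)/(w + 2)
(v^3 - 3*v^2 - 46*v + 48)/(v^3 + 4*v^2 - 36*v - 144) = (v^2 - 9*v + 8)/(v^2 - 2*v - 24)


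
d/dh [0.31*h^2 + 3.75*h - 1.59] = 0.62*h + 3.75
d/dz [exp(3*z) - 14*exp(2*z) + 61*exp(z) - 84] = (3*exp(2*z) - 28*exp(z) + 61)*exp(z)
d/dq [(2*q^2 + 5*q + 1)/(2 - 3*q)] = (-6*q^2 + 8*q + 13)/(9*q^2 - 12*q + 4)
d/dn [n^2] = 2*n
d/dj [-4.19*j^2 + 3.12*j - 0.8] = 3.12 - 8.38*j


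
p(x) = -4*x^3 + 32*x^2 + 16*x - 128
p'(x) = -12*x^2 + 64*x + 16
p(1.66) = -31.56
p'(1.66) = 89.17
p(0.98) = -85.35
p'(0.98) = 67.20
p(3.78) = 173.67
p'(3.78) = 86.46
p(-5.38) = 1335.02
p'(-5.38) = -675.65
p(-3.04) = 231.47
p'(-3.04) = -289.46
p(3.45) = 143.83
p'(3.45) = 93.97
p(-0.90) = -113.56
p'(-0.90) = -51.32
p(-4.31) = 717.73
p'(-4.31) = -482.75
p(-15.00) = 20332.00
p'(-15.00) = -3644.00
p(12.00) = -2240.00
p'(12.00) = -944.00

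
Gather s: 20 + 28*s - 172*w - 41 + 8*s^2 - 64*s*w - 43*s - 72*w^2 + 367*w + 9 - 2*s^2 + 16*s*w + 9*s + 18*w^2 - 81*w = 6*s^2 + s*(-48*w - 6) - 54*w^2 + 114*w - 12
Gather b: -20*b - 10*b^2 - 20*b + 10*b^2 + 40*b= 0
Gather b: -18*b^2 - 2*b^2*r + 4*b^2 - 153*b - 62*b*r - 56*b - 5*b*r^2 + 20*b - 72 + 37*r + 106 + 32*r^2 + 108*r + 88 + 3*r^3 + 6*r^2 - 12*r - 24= b^2*(-2*r - 14) + b*(-5*r^2 - 62*r - 189) + 3*r^3 + 38*r^2 + 133*r + 98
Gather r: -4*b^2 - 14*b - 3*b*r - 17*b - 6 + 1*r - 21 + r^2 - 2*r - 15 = -4*b^2 - 31*b + r^2 + r*(-3*b - 1) - 42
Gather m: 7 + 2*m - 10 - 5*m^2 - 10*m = -5*m^2 - 8*m - 3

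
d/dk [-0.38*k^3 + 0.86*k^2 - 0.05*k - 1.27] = -1.14*k^2 + 1.72*k - 0.05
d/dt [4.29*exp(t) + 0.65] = 4.29*exp(t)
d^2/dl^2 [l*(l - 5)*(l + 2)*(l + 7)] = 12*l^2 + 24*l - 62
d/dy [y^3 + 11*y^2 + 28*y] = 3*y^2 + 22*y + 28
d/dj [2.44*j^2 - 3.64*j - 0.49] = 4.88*j - 3.64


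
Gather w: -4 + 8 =4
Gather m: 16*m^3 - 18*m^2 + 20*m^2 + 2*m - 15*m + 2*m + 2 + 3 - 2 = 16*m^3 + 2*m^2 - 11*m + 3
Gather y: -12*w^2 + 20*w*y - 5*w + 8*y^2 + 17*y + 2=-12*w^2 - 5*w + 8*y^2 + y*(20*w + 17) + 2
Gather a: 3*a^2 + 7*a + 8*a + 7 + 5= 3*a^2 + 15*a + 12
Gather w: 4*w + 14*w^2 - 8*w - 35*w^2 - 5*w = -21*w^2 - 9*w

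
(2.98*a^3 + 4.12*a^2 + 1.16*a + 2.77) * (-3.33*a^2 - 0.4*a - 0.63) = -9.9234*a^5 - 14.9116*a^4 - 7.3882*a^3 - 12.2837*a^2 - 1.8388*a - 1.7451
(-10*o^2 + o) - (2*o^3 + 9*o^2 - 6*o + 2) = -2*o^3 - 19*o^2 + 7*o - 2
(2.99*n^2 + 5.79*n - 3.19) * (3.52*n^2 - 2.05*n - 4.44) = 10.5248*n^4 + 14.2513*n^3 - 36.3739*n^2 - 19.1681*n + 14.1636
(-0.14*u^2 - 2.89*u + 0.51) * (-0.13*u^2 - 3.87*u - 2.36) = 0.0182*u^4 + 0.9175*u^3 + 11.4484*u^2 + 4.8467*u - 1.2036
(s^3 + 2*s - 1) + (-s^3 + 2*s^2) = 2*s^2 + 2*s - 1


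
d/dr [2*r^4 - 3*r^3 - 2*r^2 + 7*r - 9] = 8*r^3 - 9*r^2 - 4*r + 7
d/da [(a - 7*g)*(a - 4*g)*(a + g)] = 3*a^2 - 20*a*g + 17*g^2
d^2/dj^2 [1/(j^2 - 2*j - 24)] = 2*(j^2 - 2*j - 4*(j - 1)^2 - 24)/(-j^2 + 2*j + 24)^3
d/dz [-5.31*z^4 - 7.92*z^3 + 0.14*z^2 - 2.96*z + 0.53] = -21.24*z^3 - 23.76*z^2 + 0.28*z - 2.96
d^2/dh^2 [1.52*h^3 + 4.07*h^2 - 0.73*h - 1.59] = 9.12*h + 8.14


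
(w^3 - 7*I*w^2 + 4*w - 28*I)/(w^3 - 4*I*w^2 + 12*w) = (w^2 - 9*I*w - 14)/(w*(w - 6*I))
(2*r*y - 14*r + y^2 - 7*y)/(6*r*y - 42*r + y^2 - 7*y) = (2*r + y)/(6*r + y)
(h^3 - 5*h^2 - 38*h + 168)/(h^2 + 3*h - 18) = (h^2 - 11*h + 28)/(h - 3)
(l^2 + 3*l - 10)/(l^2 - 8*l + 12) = (l + 5)/(l - 6)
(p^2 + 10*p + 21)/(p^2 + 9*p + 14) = (p + 3)/(p + 2)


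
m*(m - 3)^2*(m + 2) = m^4 - 4*m^3 - 3*m^2 + 18*m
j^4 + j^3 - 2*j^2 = j^2*(j - 1)*(j + 2)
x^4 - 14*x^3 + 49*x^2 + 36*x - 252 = (x - 7)*(x - 6)*(x - 3)*(x + 2)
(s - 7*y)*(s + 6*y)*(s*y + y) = s^3*y - s^2*y^2 + s^2*y - 42*s*y^3 - s*y^2 - 42*y^3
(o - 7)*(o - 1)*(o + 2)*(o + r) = o^4 + o^3*r - 6*o^3 - 6*o^2*r - 9*o^2 - 9*o*r + 14*o + 14*r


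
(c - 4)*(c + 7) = c^2 + 3*c - 28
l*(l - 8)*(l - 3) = l^3 - 11*l^2 + 24*l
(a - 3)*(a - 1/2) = a^2 - 7*a/2 + 3/2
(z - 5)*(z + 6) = z^2 + z - 30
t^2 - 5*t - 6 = (t - 6)*(t + 1)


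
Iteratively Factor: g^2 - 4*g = (g)*(g - 4)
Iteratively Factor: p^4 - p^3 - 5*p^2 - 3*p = (p)*(p^3 - p^2 - 5*p - 3) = p*(p + 1)*(p^2 - 2*p - 3) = p*(p + 1)^2*(p - 3)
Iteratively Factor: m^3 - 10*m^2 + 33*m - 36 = (m - 3)*(m^2 - 7*m + 12) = (m - 3)^2*(m - 4)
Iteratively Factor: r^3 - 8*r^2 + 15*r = (r)*(r^2 - 8*r + 15) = r*(r - 5)*(r - 3)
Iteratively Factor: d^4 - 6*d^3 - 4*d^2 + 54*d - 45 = (d - 5)*(d^3 - d^2 - 9*d + 9) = (d - 5)*(d - 1)*(d^2 - 9) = (d - 5)*(d - 1)*(d + 3)*(d - 3)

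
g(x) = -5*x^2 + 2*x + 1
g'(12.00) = -118.00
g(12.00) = -695.00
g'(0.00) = 2.00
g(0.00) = 1.00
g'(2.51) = -23.10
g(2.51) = -25.48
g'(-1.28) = 14.80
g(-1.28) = -9.75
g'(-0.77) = 9.70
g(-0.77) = -3.50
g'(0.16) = 0.40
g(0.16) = 1.19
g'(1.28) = -10.80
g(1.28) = -4.63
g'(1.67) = -14.70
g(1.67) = -9.60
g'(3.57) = -33.70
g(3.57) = -55.58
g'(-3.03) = 32.30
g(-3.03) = -50.96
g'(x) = 2 - 10*x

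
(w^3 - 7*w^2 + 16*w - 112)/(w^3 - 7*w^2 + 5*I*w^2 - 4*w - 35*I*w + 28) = (w - 4*I)/(w + I)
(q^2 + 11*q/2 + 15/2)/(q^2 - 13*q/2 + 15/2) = (2*q^2 + 11*q + 15)/(2*q^2 - 13*q + 15)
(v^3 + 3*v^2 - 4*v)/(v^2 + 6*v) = (v^2 + 3*v - 4)/(v + 6)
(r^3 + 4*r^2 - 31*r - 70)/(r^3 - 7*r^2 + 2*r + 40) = (r + 7)/(r - 4)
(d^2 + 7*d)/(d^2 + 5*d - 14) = d/(d - 2)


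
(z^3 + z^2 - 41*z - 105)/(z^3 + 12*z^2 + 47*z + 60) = (z - 7)/(z + 4)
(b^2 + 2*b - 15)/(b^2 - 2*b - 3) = (b + 5)/(b + 1)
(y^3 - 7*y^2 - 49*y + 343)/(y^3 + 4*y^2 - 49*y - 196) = (y - 7)/(y + 4)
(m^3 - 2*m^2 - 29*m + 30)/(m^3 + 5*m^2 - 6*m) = (m^2 - m - 30)/(m*(m + 6))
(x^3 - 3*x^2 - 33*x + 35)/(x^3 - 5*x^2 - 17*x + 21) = (x + 5)/(x + 3)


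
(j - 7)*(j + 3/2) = j^2 - 11*j/2 - 21/2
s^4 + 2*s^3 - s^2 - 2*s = s*(s - 1)*(s + 1)*(s + 2)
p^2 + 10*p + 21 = (p + 3)*(p + 7)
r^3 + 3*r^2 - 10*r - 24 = (r - 3)*(r + 2)*(r + 4)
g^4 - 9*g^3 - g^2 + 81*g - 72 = (g - 8)*(g - 3)*(g - 1)*(g + 3)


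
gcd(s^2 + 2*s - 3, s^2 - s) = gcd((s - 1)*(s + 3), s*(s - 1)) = s - 1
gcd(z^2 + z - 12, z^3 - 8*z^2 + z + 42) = z - 3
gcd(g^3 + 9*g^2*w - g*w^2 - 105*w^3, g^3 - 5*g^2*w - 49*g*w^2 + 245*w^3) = g + 7*w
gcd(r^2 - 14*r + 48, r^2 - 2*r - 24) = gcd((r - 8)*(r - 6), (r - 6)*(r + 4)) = r - 6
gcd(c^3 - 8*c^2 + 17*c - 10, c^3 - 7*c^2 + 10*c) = c^2 - 7*c + 10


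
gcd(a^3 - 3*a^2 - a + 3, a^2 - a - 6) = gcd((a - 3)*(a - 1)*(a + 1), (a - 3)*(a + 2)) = a - 3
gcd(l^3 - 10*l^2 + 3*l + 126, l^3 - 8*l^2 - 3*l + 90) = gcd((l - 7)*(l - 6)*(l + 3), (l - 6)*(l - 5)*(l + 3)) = l^2 - 3*l - 18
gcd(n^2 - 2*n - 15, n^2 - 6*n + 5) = n - 5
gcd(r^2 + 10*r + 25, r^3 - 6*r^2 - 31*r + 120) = r + 5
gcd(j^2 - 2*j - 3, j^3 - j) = j + 1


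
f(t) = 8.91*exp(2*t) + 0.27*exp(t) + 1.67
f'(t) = 17.82*exp(2*t) + 0.27*exp(t)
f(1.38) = 143.52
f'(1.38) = 282.63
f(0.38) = 21.12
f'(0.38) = 38.50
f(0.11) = 13.07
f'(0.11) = 22.51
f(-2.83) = 1.72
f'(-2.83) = 0.08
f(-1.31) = 2.39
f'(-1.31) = 1.37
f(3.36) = 7394.21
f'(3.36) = 14777.30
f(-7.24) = 1.67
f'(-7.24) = 0.00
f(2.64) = 1755.11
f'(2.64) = 3503.09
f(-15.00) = 1.67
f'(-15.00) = 0.00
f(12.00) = 236018122122.37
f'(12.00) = 472036200297.60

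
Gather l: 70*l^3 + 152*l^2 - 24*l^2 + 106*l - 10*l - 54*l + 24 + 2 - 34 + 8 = 70*l^3 + 128*l^2 + 42*l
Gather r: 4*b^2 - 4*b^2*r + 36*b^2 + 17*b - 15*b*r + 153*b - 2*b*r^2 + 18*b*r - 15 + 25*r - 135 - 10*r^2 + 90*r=40*b^2 + 170*b + r^2*(-2*b - 10) + r*(-4*b^2 + 3*b + 115) - 150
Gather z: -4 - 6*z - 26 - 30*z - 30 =-36*z - 60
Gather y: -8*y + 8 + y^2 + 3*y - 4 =y^2 - 5*y + 4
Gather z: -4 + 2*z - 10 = 2*z - 14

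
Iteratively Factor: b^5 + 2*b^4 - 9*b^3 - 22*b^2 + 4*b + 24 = (b + 2)*(b^4 - 9*b^2 - 4*b + 12) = (b - 3)*(b + 2)*(b^3 + 3*b^2 - 4) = (b - 3)*(b - 1)*(b + 2)*(b^2 + 4*b + 4) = (b - 3)*(b - 1)*(b + 2)^2*(b + 2)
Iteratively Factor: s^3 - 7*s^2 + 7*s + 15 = (s + 1)*(s^2 - 8*s + 15) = (s - 5)*(s + 1)*(s - 3)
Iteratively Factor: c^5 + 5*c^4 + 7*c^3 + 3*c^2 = (c + 1)*(c^4 + 4*c^3 + 3*c^2) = (c + 1)*(c + 3)*(c^3 + c^2) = c*(c + 1)*(c + 3)*(c^2 + c) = c*(c + 1)^2*(c + 3)*(c)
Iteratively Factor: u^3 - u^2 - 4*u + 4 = (u - 1)*(u^2 - 4) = (u - 1)*(u + 2)*(u - 2)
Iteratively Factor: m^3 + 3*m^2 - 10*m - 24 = (m + 4)*(m^2 - m - 6) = (m - 3)*(m + 4)*(m + 2)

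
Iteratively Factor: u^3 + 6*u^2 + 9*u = (u + 3)*(u^2 + 3*u) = (u + 3)^2*(u)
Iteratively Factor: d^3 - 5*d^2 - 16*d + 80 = (d + 4)*(d^2 - 9*d + 20) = (d - 4)*(d + 4)*(d - 5)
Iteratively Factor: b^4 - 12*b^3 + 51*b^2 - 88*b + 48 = (b - 4)*(b^3 - 8*b^2 + 19*b - 12) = (b - 4)*(b - 3)*(b^2 - 5*b + 4) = (b - 4)^2*(b - 3)*(b - 1)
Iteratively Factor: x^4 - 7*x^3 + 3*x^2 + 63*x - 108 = (x - 4)*(x^3 - 3*x^2 - 9*x + 27) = (x - 4)*(x - 3)*(x^2 - 9) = (x - 4)*(x - 3)*(x + 3)*(x - 3)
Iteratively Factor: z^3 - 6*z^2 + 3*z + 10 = (z + 1)*(z^2 - 7*z + 10) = (z - 5)*(z + 1)*(z - 2)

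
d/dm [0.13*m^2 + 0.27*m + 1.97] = 0.26*m + 0.27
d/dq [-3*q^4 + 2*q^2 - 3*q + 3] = -12*q^3 + 4*q - 3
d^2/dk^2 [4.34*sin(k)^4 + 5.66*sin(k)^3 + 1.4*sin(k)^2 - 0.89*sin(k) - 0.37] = -69.44*sin(k)^4 - 50.94*sin(k)^3 + 46.48*sin(k)^2 + 34.85*sin(k) + 2.8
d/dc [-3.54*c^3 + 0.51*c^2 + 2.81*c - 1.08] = -10.62*c^2 + 1.02*c + 2.81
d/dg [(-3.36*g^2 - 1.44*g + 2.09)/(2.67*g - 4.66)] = (-8.9712*g^2 + 31.3152*g + 1.1301)/(7.1289*g^2 - 24.8844*g + 21.7156)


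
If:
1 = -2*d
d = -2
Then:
No Solution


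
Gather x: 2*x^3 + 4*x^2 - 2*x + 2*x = 2*x^3 + 4*x^2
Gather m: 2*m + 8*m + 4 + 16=10*m + 20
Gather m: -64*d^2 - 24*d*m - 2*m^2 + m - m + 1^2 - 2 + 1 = -64*d^2 - 24*d*m - 2*m^2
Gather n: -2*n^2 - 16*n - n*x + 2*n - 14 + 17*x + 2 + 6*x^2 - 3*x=-2*n^2 + n*(-x - 14) + 6*x^2 + 14*x - 12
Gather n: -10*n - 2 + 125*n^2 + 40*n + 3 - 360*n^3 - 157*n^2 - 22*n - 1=-360*n^3 - 32*n^2 + 8*n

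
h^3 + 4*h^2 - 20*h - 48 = (h - 4)*(h + 2)*(h + 6)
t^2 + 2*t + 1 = (t + 1)^2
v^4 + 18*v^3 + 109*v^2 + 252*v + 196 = (v + 2)^2*(v + 7)^2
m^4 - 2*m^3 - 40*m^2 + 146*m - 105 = (m - 5)*(m - 3)*(m - 1)*(m + 7)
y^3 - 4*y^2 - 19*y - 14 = (y - 7)*(y + 1)*(y + 2)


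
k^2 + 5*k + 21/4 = (k + 3/2)*(k + 7/2)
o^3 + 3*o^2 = o^2*(o + 3)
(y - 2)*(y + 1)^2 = y^3 - 3*y - 2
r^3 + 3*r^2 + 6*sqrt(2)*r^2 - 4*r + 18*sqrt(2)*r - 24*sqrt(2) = (r - 1)*(r + 4)*(r + 6*sqrt(2))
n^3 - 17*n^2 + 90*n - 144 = (n - 8)*(n - 6)*(n - 3)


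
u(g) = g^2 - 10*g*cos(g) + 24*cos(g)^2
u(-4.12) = 1.45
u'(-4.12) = -14.60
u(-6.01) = 116.24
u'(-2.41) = -5.14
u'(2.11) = 48.61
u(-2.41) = 1.16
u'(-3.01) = 1.60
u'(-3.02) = 1.77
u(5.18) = 8.36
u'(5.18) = -21.07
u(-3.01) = 2.81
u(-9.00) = 18.92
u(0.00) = 24.00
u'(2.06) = 46.91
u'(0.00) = -10.00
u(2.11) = 21.61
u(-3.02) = 2.79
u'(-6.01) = -50.33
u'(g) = 10*g*sin(g) + 2*g - 48*sin(g)*cos(g) - 10*cos(g)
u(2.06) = 19.22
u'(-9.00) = 10.18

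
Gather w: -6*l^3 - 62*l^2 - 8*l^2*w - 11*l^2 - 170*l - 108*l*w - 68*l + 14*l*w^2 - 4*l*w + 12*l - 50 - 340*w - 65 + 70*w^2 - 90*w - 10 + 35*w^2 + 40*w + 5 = -6*l^3 - 73*l^2 - 226*l + w^2*(14*l + 105) + w*(-8*l^2 - 112*l - 390) - 120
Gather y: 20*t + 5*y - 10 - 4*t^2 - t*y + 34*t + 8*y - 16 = -4*t^2 + 54*t + y*(13 - t) - 26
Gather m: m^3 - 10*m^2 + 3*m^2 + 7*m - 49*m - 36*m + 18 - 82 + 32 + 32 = m^3 - 7*m^2 - 78*m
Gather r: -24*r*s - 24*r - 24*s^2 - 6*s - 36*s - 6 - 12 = r*(-24*s - 24) - 24*s^2 - 42*s - 18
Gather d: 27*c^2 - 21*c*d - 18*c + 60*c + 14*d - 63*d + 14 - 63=27*c^2 + 42*c + d*(-21*c - 49) - 49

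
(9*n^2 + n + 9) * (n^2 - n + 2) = 9*n^4 - 8*n^3 + 26*n^2 - 7*n + 18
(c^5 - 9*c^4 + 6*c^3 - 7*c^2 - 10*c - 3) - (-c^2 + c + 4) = c^5 - 9*c^4 + 6*c^3 - 6*c^2 - 11*c - 7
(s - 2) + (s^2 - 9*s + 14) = s^2 - 8*s + 12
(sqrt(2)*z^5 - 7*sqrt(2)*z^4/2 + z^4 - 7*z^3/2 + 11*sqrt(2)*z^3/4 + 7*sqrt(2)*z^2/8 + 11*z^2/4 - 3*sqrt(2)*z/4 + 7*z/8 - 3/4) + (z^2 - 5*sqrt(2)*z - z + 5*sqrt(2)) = sqrt(2)*z^5 - 7*sqrt(2)*z^4/2 + z^4 - 7*z^3/2 + 11*sqrt(2)*z^3/4 + 7*sqrt(2)*z^2/8 + 15*z^2/4 - 23*sqrt(2)*z/4 - z/8 - 3/4 + 5*sqrt(2)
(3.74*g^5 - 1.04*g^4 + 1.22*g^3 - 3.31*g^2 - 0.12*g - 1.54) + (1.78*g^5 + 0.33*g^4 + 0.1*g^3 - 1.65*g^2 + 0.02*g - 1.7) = 5.52*g^5 - 0.71*g^4 + 1.32*g^3 - 4.96*g^2 - 0.1*g - 3.24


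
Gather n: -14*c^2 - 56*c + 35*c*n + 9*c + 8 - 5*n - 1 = -14*c^2 - 47*c + n*(35*c - 5) + 7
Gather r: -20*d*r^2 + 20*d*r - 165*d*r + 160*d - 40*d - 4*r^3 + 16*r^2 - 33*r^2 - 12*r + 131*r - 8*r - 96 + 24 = 120*d - 4*r^3 + r^2*(-20*d - 17) + r*(111 - 145*d) - 72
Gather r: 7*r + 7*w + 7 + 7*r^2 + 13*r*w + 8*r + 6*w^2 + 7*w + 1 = 7*r^2 + r*(13*w + 15) + 6*w^2 + 14*w + 8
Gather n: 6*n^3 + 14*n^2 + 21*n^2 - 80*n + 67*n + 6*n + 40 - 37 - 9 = 6*n^3 + 35*n^2 - 7*n - 6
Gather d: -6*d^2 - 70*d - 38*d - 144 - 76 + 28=-6*d^2 - 108*d - 192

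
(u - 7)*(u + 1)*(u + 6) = u^3 - 43*u - 42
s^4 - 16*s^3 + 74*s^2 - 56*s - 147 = (s - 7)^2*(s - 3)*(s + 1)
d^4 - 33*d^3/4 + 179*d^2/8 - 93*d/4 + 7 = (d - 4)*(d - 2)*(d - 7/4)*(d - 1/2)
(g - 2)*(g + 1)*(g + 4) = g^3 + 3*g^2 - 6*g - 8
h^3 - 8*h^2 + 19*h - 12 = (h - 4)*(h - 3)*(h - 1)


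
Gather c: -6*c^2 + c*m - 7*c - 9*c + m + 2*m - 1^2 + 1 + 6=-6*c^2 + c*(m - 16) + 3*m + 6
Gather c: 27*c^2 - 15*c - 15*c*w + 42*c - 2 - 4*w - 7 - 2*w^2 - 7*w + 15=27*c^2 + c*(27 - 15*w) - 2*w^2 - 11*w + 6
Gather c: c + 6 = c + 6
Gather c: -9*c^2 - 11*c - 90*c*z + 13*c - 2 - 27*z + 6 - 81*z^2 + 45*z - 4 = -9*c^2 + c*(2 - 90*z) - 81*z^2 + 18*z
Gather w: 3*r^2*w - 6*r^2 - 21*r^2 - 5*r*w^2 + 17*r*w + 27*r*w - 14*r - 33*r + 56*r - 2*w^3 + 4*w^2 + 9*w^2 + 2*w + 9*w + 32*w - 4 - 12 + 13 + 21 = -27*r^2 + 9*r - 2*w^3 + w^2*(13 - 5*r) + w*(3*r^2 + 44*r + 43) + 18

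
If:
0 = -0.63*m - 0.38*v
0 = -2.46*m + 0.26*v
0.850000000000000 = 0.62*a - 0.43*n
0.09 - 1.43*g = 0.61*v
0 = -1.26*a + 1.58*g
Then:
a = 0.08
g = 0.06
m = 0.00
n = -1.86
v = 0.00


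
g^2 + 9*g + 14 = (g + 2)*(g + 7)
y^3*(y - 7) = y^4 - 7*y^3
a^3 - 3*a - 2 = (a - 2)*(a + 1)^2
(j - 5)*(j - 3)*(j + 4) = j^3 - 4*j^2 - 17*j + 60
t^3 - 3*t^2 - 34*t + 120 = (t - 5)*(t - 4)*(t + 6)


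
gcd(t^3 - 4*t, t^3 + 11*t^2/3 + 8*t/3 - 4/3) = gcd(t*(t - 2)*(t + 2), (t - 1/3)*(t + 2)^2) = t + 2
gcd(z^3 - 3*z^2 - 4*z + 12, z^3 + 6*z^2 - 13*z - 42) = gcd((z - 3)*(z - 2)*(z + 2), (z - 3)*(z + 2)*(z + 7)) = z^2 - z - 6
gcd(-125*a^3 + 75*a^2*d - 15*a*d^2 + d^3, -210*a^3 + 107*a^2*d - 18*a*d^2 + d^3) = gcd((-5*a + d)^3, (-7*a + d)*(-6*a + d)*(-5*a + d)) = 5*a - d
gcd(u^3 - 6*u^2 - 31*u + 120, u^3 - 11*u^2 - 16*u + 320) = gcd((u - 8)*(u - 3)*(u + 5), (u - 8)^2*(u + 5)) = u^2 - 3*u - 40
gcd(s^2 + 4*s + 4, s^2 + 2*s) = s + 2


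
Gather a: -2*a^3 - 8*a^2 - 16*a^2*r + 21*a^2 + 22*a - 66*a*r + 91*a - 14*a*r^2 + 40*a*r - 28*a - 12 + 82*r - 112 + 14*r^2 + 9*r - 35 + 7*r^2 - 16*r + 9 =-2*a^3 + a^2*(13 - 16*r) + a*(-14*r^2 - 26*r + 85) + 21*r^2 + 75*r - 150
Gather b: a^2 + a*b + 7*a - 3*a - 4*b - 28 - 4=a^2 + 4*a + b*(a - 4) - 32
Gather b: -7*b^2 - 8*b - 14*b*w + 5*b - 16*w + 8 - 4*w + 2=-7*b^2 + b*(-14*w - 3) - 20*w + 10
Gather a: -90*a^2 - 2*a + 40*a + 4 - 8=-90*a^2 + 38*a - 4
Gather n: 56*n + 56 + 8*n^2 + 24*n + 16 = 8*n^2 + 80*n + 72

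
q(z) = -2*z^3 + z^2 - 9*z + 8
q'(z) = -6*z^2 + 2*z - 9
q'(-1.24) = -20.71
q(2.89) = -57.93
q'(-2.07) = -38.85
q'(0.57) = -9.81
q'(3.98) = -96.08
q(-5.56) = 432.71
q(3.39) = -88.93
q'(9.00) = -477.00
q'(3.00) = -57.00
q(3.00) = -64.00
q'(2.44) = -39.84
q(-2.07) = 48.65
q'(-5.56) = -205.60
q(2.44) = -37.06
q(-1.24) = 24.51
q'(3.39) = -71.17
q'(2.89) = -53.33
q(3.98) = -138.07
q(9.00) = -1450.00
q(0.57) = 2.82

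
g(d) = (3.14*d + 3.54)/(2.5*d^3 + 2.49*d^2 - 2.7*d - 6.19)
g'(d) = (3.14*d + 3.54)*(-7.5*d^2 - 4.98*d + 2.7)/(2.5*d^3 + 2.49*d^2 - 2.7*d - 6.19)^2 + 3.14/(2.5*d^3 + 2.49*d^2 - 2.7*d - 6.19)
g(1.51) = 2.06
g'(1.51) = -10.46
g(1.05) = -2.02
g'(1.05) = -7.37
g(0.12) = -0.61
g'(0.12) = -0.30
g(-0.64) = -0.37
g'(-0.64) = -0.51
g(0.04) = -0.58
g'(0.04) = -0.27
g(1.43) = 3.42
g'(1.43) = -27.36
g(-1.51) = 0.24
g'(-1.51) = -0.30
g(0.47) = -0.75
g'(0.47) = -0.62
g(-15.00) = 0.01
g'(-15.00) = 0.00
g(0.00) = -0.57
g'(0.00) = -0.26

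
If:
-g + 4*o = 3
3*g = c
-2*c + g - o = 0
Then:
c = -3/7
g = -1/7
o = 5/7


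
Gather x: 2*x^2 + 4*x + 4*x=2*x^2 + 8*x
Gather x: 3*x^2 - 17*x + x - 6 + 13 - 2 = 3*x^2 - 16*x + 5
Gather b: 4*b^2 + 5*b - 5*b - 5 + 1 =4*b^2 - 4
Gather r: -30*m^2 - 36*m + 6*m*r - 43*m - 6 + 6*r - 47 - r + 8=-30*m^2 - 79*m + r*(6*m + 5) - 45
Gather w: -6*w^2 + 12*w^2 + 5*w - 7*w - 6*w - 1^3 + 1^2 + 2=6*w^2 - 8*w + 2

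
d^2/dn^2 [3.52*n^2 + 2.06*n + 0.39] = 7.04000000000000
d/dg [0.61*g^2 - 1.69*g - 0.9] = 1.22*g - 1.69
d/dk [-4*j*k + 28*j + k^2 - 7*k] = -4*j + 2*k - 7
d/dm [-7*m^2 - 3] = -14*m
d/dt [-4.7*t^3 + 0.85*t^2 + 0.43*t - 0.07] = -14.1*t^2 + 1.7*t + 0.43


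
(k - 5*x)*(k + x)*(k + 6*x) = k^3 + 2*k^2*x - 29*k*x^2 - 30*x^3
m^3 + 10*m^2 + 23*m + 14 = (m + 1)*(m + 2)*(m + 7)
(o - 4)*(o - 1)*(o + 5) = o^3 - 21*o + 20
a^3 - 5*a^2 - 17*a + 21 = (a - 7)*(a - 1)*(a + 3)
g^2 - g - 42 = (g - 7)*(g + 6)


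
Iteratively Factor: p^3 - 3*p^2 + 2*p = (p)*(p^2 - 3*p + 2) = p*(p - 2)*(p - 1)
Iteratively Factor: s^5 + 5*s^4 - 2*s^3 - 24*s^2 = (s)*(s^4 + 5*s^3 - 2*s^2 - 24*s) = s*(s + 3)*(s^3 + 2*s^2 - 8*s) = s^2*(s + 3)*(s^2 + 2*s - 8) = s^2*(s - 2)*(s + 3)*(s + 4)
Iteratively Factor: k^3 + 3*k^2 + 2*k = (k + 2)*(k^2 + k) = k*(k + 2)*(k + 1)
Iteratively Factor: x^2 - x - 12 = (x - 4)*(x + 3)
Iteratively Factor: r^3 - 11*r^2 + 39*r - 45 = (r - 5)*(r^2 - 6*r + 9) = (r - 5)*(r - 3)*(r - 3)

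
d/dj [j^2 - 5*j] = 2*j - 5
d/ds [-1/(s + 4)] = (s + 4)^(-2)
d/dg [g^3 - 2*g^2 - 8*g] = 3*g^2 - 4*g - 8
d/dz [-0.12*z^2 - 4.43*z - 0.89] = -0.24*z - 4.43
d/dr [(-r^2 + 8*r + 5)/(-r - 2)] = (r^2 + 4*r - 11)/(r^2 + 4*r + 4)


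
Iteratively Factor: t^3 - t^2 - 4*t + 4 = (t - 1)*(t^2 - 4) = (t - 1)*(t + 2)*(t - 2)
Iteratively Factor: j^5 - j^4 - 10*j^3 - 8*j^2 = (j + 1)*(j^4 - 2*j^3 - 8*j^2) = (j - 4)*(j + 1)*(j^3 + 2*j^2) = j*(j - 4)*(j + 1)*(j^2 + 2*j) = j^2*(j - 4)*(j + 1)*(j + 2)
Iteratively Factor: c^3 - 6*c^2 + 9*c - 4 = (c - 1)*(c^2 - 5*c + 4) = (c - 4)*(c - 1)*(c - 1)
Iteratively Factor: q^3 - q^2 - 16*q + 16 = (q - 4)*(q^2 + 3*q - 4) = (q - 4)*(q - 1)*(q + 4)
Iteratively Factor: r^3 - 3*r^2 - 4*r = (r)*(r^2 - 3*r - 4) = r*(r - 4)*(r + 1)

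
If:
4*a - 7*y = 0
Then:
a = 7*y/4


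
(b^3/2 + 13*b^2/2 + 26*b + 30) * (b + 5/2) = b^4/2 + 31*b^3/4 + 169*b^2/4 + 95*b + 75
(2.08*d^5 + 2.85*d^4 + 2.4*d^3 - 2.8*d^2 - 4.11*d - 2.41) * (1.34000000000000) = 2.7872*d^5 + 3.819*d^4 + 3.216*d^3 - 3.752*d^2 - 5.5074*d - 3.2294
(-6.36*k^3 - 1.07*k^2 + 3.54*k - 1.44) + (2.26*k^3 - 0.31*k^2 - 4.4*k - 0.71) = -4.1*k^3 - 1.38*k^2 - 0.86*k - 2.15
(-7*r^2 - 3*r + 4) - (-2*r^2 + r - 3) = -5*r^2 - 4*r + 7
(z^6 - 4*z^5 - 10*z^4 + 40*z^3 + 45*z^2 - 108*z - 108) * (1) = z^6 - 4*z^5 - 10*z^4 + 40*z^3 + 45*z^2 - 108*z - 108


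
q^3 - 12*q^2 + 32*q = q*(q - 8)*(q - 4)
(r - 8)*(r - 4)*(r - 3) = r^3 - 15*r^2 + 68*r - 96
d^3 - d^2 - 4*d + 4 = (d - 2)*(d - 1)*(d + 2)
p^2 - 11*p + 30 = (p - 6)*(p - 5)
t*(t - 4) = t^2 - 4*t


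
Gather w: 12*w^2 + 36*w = 12*w^2 + 36*w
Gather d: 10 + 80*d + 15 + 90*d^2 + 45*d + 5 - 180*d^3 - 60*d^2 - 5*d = -180*d^3 + 30*d^2 + 120*d + 30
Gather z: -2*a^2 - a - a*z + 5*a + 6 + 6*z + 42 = -2*a^2 + 4*a + z*(6 - a) + 48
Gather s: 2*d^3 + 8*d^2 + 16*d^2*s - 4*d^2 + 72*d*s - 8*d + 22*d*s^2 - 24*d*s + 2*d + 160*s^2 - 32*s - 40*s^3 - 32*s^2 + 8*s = 2*d^3 + 4*d^2 - 6*d - 40*s^3 + s^2*(22*d + 128) + s*(16*d^2 + 48*d - 24)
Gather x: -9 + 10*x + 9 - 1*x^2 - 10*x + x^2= 0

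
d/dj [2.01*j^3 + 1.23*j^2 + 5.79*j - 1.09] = 6.03*j^2 + 2.46*j + 5.79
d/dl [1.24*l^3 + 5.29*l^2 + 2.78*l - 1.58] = 3.72*l^2 + 10.58*l + 2.78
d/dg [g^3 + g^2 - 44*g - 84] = 3*g^2 + 2*g - 44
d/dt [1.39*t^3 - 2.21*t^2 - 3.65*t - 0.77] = 4.17*t^2 - 4.42*t - 3.65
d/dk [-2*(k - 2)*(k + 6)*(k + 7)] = -6*k^2 - 44*k - 32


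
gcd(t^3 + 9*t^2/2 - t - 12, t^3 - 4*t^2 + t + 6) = 1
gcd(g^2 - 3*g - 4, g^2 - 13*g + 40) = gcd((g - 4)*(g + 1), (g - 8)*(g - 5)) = 1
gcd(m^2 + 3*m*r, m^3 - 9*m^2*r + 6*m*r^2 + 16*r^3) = 1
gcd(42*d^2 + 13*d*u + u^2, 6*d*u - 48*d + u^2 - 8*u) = 6*d + u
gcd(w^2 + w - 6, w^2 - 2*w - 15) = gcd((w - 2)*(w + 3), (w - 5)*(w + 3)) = w + 3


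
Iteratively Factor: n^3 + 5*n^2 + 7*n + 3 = (n + 1)*(n^2 + 4*n + 3) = (n + 1)*(n + 3)*(n + 1)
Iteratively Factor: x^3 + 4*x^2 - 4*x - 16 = (x + 4)*(x^2 - 4) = (x - 2)*(x + 4)*(x + 2)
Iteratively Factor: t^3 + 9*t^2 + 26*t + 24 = (t + 4)*(t^2 + 5*t + 6) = (t + 3)*(t + 4)*(t + 2)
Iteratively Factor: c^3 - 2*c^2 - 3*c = (c)*(c^2 - 2*c - 3) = c*(c + 1)*(c - 3)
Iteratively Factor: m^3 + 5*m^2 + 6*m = (m + 2)*(m^2 + 3*m) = (m + 2)*(m + 3)*(m)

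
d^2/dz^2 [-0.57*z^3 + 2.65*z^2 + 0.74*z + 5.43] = 5.3 - 3.42*z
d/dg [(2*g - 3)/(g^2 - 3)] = 2*(-g^2 + 3*g - 3)/(g^4 - 6*g^2 + 9)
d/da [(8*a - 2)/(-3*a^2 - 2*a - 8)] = 4*(6*a^2 - 3*a - 17)/(9*a^4 + 12*a^3 + 52*a^2 + 32*a + 64)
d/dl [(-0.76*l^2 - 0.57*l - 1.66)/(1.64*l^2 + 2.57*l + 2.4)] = (-1.0184*l^2 + 1.7968*l + 2.8982)/(2.6896*l^4 + 8.4296*l^3 + 14.4769*l^2 + 12.336*l + 5.76)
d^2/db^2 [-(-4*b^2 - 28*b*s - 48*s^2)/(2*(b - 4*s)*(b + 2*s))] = 12*s*(-3*b^3 - 20*b^2*s - 32*b*s^2 - 32*s^3)/(-b^6 + 6*b^5*s + 12*b^4*s^2 - 88*b^3*s^3 - 96*b^2*s^4 + 384*b*s^5 + 512*s^6)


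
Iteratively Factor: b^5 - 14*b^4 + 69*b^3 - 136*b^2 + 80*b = (b - 5)*(b^4 - 9*b^3 + 24*b^2 - 16*b) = b*(b - 5)*(b^3 - 9*b^2 + 24*b - 16) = b*(b - 5)*(b - 4)*(b^2 - 5*b + 4) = b*(b - 5)*(b - 4)^2*(b - 1)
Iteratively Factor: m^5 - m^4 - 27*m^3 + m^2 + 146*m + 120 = (m + 2)*(m^4 - 3*m^3 - 21*m^2 + 43*m + 60) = (m - 3)*(m + 2)*(m^3 - 21*m - 20) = (m - 5)*(m - 3)*(m + 2)*(m^2 + 5*m + 4) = (m - 5)*(m - 3)*(m + 2)*(m + 4)*(m + 1)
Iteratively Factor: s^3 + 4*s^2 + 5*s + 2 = (s + 2)*(s^2 + 2*s + 1) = (s + 1)*(s + 2)*(s + 1)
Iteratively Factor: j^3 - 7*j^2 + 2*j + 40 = (j + 2)*(j^2 - 9*j + 20) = (j - 4)*(j + 2)*(j - 5)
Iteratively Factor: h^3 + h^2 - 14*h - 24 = (h + 2)*(h^2 - h - 12) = (h + 2)*(h + 3)*(h - 4)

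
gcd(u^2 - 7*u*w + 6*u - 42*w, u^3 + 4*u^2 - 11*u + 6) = u + 6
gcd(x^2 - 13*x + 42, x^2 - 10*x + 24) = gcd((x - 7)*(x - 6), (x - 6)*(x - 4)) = x - 6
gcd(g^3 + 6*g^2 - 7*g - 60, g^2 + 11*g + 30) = g + 5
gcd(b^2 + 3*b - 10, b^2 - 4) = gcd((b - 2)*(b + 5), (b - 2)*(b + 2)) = b - 2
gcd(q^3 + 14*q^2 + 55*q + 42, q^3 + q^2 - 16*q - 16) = q + 1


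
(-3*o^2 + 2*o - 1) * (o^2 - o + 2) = -3*o^4 + 5*o^3 - 9*o^2 + 5*o - 2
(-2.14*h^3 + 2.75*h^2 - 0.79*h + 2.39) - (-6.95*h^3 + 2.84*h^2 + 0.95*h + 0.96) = 4.81*h^3 - 0.0899999999999999*h^2 - 1.74*h + 1.43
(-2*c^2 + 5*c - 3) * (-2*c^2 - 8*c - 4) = 4*c^4 + 6*c^3 - 26*c^2 + 4*c + 12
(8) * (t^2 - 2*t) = 8*t^2 - 16*t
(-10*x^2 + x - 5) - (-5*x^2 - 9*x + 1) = -5*x^2 + 10*x - 6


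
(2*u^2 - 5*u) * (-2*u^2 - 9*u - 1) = -4*u^4 - 8*u^3 + 43*u^2 + 5*u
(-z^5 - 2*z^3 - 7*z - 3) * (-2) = 2*z^5 + 4*z^3 + 14*z + 6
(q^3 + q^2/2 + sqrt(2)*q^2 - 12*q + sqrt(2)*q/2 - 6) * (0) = 0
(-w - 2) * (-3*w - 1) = 3*w^2 + 7*w + 2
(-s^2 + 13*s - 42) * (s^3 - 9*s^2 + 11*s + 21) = -s^5 + 22*s^4 - 170*s^3 + 500*s^2 - 189*s - 882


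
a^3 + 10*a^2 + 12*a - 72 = (a - 2)*(a + 6)^2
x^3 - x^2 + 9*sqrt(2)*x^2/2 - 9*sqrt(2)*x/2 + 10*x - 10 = (x - 1)*(x + 2*sqrt(2))*(x + 5*sqrt(2)/2)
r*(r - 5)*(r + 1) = r^3 - 4*r^2 - 5*r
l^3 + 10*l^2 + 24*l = l*(l + 4)*(l + 6)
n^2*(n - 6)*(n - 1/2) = n^4 - 13*n^3/2 + 3*n^2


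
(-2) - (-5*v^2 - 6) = 5*v^2 + 4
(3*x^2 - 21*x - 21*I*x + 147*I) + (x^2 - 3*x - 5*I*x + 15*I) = 4*x^2 - 24*x - 26*I*x + 162*I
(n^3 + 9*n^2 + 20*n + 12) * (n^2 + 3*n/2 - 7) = n^5 + 21*n^4/2 + 53*n^3/2 - 21*n^2 - 122*n - 84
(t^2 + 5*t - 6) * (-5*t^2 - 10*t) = -5*t^4 - 35*t^3 - 20*t^2 + 60*t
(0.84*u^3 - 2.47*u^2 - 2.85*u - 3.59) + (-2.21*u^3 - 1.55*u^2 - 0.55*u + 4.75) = -1.37*u^3 - 4.02*u^2 - 3.4*u + 1.16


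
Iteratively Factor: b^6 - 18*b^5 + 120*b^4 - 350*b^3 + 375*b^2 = (b - 3)*(b^5 - 15*b^4 + 75*b^3 - 125*b^2) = (b - 5)*(b - 3)*(b^4 - 10*b^3 + 25*b^2) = (b - 5)^2*(b - 3)*(b^3 - 5*b^2) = (b - 5)^3*(b - 3)*(b^2) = b*(b - 5)^3*(b - 3)*(b)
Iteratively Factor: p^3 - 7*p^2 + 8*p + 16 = (p - 4)*(p^2 - 3*p - 4) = (p - 4)*(p + 1)*(p - 4)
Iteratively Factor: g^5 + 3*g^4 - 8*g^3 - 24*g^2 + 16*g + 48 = (g + 3)*(g^4 - 8*g^2 + 16) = (g - 2)*(g + 3)*(g^3 + 2*g^2 - 4*g - 8) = (g - 2)^2*(g + 3)*(g^2 + 4*g + 4) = (g - 2)^2*(g + 2)*(g + 3)*(g + 2)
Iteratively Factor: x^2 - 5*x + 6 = (x - 3)*(x - 2)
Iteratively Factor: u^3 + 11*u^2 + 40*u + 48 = (u + 4)*(u^2 + 7*u + 12) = (u + 4)^2*(u + 3)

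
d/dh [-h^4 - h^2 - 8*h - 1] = -4*h^3 - 2*h - 8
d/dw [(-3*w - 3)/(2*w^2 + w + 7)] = 3*(-2*w^2 - w + (w + 1)*(4*w + 1) - 7)/(2*w^2 + w + 7)^2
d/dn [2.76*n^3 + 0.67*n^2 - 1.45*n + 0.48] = 8.28*n^2 + 1.34*n - 1.45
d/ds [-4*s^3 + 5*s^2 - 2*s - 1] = -12*s^2 + 10*s - 2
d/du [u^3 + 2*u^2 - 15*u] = 3*u^2 + 4*u - 15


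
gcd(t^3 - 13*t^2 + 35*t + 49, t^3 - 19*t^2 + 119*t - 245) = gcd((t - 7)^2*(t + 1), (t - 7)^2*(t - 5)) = t^2 - 14*t + 49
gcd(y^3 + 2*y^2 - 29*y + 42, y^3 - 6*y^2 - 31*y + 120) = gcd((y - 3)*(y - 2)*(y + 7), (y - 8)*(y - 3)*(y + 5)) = y - 3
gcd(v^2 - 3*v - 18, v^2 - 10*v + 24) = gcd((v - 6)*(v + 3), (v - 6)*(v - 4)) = v - 6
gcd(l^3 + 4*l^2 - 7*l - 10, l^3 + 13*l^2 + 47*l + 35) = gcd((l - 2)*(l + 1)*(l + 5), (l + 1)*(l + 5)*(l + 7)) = l^2 + 6*l + 5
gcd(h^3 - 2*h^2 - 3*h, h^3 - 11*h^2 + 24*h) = h^2 - 3*h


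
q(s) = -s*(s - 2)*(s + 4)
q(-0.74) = -6.61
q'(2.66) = -23.87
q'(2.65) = -23.67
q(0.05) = 0.39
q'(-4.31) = -30.49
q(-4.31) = 8.43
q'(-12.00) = -376.00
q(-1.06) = -9.54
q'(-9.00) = -199.00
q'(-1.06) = 8.87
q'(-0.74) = 9.32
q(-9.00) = 495.00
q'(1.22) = -1.35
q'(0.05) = 7.79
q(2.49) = -7.92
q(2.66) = -11.69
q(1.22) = 4.97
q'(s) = -s*(s - 2) - s*(s + 4) - (s - 2)*(s + 4)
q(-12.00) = 1344.00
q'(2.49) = -20.56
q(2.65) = -11.45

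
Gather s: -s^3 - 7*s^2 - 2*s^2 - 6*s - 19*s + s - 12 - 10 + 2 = -s^3 - 9*s^2 - 24*s - 20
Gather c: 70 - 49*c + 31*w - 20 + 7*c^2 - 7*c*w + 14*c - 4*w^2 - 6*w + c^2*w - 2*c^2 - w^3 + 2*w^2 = c^2*(w + 5) + c*(-7*w - 35) - w^3 - 2*w^2 + 25*w + 50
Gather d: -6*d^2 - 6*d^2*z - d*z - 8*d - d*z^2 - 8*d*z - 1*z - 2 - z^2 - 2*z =d^2*(-6*z - 6) + d*(-z^2 - 9*z - 8) - z^2 - 3*z - 2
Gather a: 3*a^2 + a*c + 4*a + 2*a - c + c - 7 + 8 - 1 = 3*a^2 + a*(c + 6)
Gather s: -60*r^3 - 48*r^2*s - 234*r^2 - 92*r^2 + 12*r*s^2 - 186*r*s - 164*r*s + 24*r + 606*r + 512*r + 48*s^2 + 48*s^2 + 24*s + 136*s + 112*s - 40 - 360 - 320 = -60*r^3 - 326*r^2 + 1142*r + s^2*(12*r + 96) + s*(-48*r^2 - 350*r + 272) - 720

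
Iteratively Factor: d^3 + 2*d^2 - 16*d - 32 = (d + 2)*(d^2 - 16) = (d - 4)*(d + 2)*(d + 4)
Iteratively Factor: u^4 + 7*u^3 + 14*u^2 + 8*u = (u + 2)*(u^3 + 5*u^2 + 4*u) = (u + 2)*(u + 4)*(u^2 + u) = u*(u + 2)*(u + 4)*(u + 1)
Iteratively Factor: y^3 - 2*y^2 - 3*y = (y - 3)*(y^2 + y) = y*(y - 3)*(y + 1)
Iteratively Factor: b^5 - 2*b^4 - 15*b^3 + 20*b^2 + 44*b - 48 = (b - 2)*(b^4 - 15*b^2 - 10*b + 24) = (b - 2)*(b + 2)*(b^3 - 2*b^2 - 11*b + 12) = (b - 2)*(b + 2)*(b + 3)*(b^2 - 5*b + 4) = (b - 2)*(b - 1)*(b + 2)*(b + 3)*(b - 4)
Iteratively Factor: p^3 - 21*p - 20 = (p + 1)*(p^2 - p - 20) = (p - 5)*(p + 1)*(p + 4)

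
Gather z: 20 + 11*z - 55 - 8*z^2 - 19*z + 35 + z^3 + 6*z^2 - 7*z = z^3 - 2*z^2 - 15*z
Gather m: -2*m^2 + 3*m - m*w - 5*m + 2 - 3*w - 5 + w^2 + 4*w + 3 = -2*m^2 + m*(-w - 2) + w^2 + w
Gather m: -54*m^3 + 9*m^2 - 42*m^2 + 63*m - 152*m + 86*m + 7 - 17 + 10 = -54*m^3 - 33*m^2 - 3*m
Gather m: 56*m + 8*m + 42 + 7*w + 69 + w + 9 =64*m + 8*w + 120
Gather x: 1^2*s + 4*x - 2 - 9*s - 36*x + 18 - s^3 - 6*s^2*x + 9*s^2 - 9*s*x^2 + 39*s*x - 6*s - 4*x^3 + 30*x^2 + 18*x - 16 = -s^3 + 9*s^2 - 14*s - 4*x^3 + x^2*(30 - 9*s) + x*(-6*s^2 + 39*s - 14)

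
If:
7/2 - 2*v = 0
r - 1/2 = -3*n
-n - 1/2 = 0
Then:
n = -1/2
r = 2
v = 7/4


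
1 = 1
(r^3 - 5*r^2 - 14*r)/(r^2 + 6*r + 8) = r*(r - 7)/(r + 4)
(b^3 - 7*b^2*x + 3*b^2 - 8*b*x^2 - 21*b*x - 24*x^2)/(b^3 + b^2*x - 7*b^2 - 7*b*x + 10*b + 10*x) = (b^2 - 8*b*x + 3*b - 24*x)/(b^2 - 7*b + 10)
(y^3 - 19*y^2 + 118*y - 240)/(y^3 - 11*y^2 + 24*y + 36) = (y^2 - 13*y + 40)/(y^2 - 5*y - 6)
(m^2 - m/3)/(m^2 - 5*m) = (m - 1/3)/(m - 5)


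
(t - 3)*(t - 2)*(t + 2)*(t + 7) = t^4 + 4*t^3 - 25*t^2 - 16*t + 84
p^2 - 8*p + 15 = (p - 5)*(p - 3)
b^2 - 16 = (b - 4)*(b + 4)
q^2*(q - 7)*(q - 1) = q^4 - 8*q^3 + 7*q^2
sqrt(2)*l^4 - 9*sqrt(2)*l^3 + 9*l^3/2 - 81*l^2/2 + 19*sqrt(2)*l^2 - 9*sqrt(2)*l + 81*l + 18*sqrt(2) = (l - 6)*(l - 3)*(l + 2*sqrt(2))*(sqrt(2)*l + 1/2)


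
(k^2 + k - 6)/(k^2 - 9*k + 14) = (k + 3)/(k - 7)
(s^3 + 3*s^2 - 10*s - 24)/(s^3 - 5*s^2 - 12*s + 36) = (s^3 + 3*s^2 - 10*s - 24)/(s^3 - 5*s^2 - 12*s + 36)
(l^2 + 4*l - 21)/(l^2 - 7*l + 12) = (l + 7)/(l - 4)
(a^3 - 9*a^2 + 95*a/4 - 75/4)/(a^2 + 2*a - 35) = (a^2 - 4*a + 15/4)/(a + 7)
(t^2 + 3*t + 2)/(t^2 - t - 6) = (t + 1)/(t - 3)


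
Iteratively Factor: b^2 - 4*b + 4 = (b - 2)*(b - 2)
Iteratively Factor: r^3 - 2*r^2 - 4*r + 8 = (r + 2)*(r^2 - 4*r + 4) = (r - 2)*(r + 2)*(r - 2)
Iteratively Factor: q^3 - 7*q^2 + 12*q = (q - 3)*(q^2 - 4*q) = q*(q - 3)*(q - 4)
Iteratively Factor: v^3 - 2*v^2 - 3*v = (v - 3)*(v^2 + v) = v*(v - 3)*(v + 1)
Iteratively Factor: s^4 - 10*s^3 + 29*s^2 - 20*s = (s - 5)*(s^3 - 5*s^2 + 4*s) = s*(s - 5)*(s^2 - 5*s + 4) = s*(s - 5)*(s - 4)*(s - 1)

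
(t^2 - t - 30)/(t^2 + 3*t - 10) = (t - 6)/(t - 2)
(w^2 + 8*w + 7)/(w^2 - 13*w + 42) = (w^2 + 8*w + 7)/(w^2 - 13*w + 42)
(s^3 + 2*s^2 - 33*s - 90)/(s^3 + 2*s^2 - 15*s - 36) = (s^2 - s - 30)/(s^2 - s - 12)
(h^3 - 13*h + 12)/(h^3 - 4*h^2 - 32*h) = (h^2 - 4*h + 3)/(h*(h - 8))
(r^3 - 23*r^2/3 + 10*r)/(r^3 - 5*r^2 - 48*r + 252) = r*(3*r - 5)/(3*(r^2 + r - 42))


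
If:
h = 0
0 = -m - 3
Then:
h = 0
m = -3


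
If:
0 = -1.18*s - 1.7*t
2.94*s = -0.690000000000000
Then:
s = -0.23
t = 0.16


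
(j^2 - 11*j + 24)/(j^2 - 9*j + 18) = (j - 8)/(j - 6)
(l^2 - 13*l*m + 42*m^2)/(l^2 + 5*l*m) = (l^2 - 13*l*m + 42*m^2)/(l*(l + 5*m))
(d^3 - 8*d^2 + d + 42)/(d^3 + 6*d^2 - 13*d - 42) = (d - 7)/(d + 7)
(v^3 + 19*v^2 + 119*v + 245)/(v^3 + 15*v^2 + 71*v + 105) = (v + 7)/(v + 3)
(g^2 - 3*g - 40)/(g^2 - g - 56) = (g + 5)/(g + 7)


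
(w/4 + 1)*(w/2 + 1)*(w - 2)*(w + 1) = w^4/8 + 5*w^3/8 - 5*w/2 - 2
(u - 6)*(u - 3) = u^2 - 9*u + 18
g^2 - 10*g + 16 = (g - 8)*(g - 2)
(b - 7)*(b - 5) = b^2 - 12*b + 35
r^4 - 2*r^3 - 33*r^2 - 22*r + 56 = (r - 7)*(r - 1)*(r + 2)*(r + 4)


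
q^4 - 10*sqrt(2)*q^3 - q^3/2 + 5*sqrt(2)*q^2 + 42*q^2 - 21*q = q*(q - 1/2)*(q - 7*sqrt(2))*(q - 3*sqrt(2))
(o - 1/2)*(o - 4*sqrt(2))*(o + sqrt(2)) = o^3 - 3*sqrt(2)*o^2 - o^2/2 - 8*o + 3*sqrt(2)*o/2 + 4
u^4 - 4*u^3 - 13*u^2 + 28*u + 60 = (u - 5)*(u - 3)*(u + 2)^2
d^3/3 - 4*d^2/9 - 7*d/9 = d*(d/3 + 1/3)*(d - 7/3)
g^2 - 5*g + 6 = (g - 3)*(g - 2)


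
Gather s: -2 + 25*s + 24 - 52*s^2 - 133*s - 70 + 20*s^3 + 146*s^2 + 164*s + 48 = 20*s^3 + 94*s^2 + 56*s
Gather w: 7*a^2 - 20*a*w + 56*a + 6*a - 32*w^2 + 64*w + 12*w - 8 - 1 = 7*a^2 + 62*a - 32*w^2 + w*(76 - 20*a) - 9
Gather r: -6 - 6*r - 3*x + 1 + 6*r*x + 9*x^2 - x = r*(6*x - 6) + 9*x^2 - 4*x - 5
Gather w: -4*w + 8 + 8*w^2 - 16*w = 8*w^2 - 20*w + 8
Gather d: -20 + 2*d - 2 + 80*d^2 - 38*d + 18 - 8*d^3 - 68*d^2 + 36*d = -8*d^3 + 12*d^2 - 4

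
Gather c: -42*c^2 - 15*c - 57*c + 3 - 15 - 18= -42*c^2 - 72*c - 30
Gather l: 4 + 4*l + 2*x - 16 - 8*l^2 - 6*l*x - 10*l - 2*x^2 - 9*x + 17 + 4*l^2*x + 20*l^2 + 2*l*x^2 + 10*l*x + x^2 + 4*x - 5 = l^2*(4*x + 12) + l*(2*x^2 + 4*x - 6) - x^2 - 3*x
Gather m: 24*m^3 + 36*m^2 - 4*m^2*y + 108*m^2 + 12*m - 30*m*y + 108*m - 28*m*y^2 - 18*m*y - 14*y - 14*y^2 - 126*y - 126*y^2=24*m^3 + m^2*(144 - 4*y) + m*(-28*y^2 - 48*y + 120) - 140*y^2 - 140*y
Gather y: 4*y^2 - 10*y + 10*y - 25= 4*y^2 - 25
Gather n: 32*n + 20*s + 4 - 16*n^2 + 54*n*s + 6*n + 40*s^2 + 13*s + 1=-16*n^2 + n*(54*s + 38) + 40*s^2 + 33*s + 5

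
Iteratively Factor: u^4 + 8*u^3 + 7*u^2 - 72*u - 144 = (u + 3)*(u^3 + 5*u^2 - 8*u - 48) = (u + 3)*(u + 4)*(u^2 + u - 12) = (u + 3)*(u + 4)^2*(u - 3)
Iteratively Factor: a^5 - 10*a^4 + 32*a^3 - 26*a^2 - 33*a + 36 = (a - 3)*(a^4 - 7*a^3 + 11*a^2 + 7*a - 12) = (a - 3)^2*(a^3 - 4*a^2 - a + 4) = (a - 3)^2*(a + 1)*(a^2 - 5*a + 4) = (a - 3)^2*(a - 1)*(a + 1)*(a - 4)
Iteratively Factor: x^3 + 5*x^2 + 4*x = (x)*(x^2 + 5*x + 4) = x*(x + 1)*(x + 4)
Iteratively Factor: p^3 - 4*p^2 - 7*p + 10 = (p + 2)*(p^2 - 6*p + 5) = (p - 5)*(p + 2)*(p - 1)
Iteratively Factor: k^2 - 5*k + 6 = (k - 2)*(k - 3)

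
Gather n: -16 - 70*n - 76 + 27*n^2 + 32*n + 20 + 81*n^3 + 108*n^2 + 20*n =81*n^3 + 135*n^2 - 18*n - 72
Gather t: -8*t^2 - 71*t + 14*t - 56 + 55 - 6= -8*t^2 - 57*t - 7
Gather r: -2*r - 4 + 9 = 5 - 2*r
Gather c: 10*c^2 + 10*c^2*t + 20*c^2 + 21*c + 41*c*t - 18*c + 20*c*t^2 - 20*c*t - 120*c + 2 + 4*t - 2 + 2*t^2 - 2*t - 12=c^2*(10*t + 30) + c*(20*t^2 + 21*t - 117) + 2*t^2 + 2*t - 12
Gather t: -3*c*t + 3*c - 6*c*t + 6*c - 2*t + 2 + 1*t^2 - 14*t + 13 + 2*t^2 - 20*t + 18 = 9*c + 3*t^2 + t*(-9*c - 36) + 33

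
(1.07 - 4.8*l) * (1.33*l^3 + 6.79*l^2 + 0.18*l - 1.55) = -6.384*l^4 - 31.1689*l^3 + 6.4013*l^2 + 7.6326*l - 1.6585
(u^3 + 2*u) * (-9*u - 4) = -9*u^4 - 4*u^3 - 18*u^2 - 8*u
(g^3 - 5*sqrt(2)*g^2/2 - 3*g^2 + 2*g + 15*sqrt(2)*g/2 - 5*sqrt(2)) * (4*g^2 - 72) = 4*g^5 - 10*sqrt(2)*g^4 - 12*g^4 - 64*g^3 + 30*sqrt(2)*g^3 + 216*g^2 + 160*sqrt(2)*g^2 - 540*sqrt(2)*g - 144*g + 360*sqrt(2)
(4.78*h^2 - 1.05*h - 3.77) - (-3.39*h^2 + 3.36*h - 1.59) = 8.17*h^2 - 4.41*h - 2.18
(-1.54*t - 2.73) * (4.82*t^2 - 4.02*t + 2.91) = -7.4228*t^3 - 6.9678*t^2 + 6.4932*t - 7.9443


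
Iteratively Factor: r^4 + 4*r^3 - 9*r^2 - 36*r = (r + 4)*(r^3 - 9*r) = (r + 3)*(r + 4)*(r^2 - 3*r) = r*(r + 3)*(r + 4)*(r - 3)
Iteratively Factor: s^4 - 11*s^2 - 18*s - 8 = (s + 1)*(s^3 - s^2 - 10*s - 8) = (s + 1)^2*(s^2 - 2*s - 8) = (s + 1)^2*(s + 2)*(s - 4)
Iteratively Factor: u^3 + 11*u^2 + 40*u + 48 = (u + 3)*(u^2 + 8*u + 16) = (u + 3)*(u + 4)*(u + 4)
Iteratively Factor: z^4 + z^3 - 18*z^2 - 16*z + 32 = (z - 4)*(z^3 + 5*z^2 + 2*z - 8) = (z - 4)*(z - 1)*(z^2 + 6*z + 8) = (z - 4)*(z - 1)*(z + 4)*(z + 2)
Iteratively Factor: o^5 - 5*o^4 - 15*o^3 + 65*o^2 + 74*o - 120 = (o - 1)*(o^4 - 4*o^3 - 19*o^2 + 46*o + 120) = (o - 5)*(o - 1)*(o^3 + o^2 - 14*o - 24) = (o - 5)*(o - 1)*(o + 2)*(o^2 - o - 12) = (o - 5)*(o - 4)*(o - 1)*(o + 2)*(o + 3)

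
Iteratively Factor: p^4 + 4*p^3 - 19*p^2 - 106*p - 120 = (p + 4)*(p^3 - 19*p - 30) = (p + 3)*(p + 4)*(p^2 - 3*p - 10) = (p - 5)*(p + 3)*(p + 4)*(p + 2)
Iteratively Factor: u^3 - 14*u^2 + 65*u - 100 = (u - 5)*(u^2 - 9*u + 20) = (u - 5)^2*(u - 4)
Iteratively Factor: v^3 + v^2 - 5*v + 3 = (v - 1)*(v^2 + 2*v - 3) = (v - 1)*(v + 3)*(v - 1)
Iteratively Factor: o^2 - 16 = (o + 4)*(o - 4)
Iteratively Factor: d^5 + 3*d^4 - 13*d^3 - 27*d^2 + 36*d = (d - 3)*(d^4 + 6*d^3 + 5*d^2 - 12*d) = d*(d - 3)*(d^3 + 6*d^2 + 5*d - 12) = d*(d - 3)*(d + 4)*(d^2 + 2*d - 3) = d*(d - 3)*(d - 1)*(d + 4)*(d + 3)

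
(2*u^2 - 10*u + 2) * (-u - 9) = -2*u^3 - 8*u^2 + 88*u - 18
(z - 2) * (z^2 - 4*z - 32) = z^3 - 6*z^2 - 24*z + 64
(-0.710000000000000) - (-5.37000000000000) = 4.66000000000000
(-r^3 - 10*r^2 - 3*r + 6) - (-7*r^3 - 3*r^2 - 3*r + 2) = 6*r^3 - 7*r^2 + 4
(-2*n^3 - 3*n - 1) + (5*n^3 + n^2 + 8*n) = 3*n^3 + n^2 + 5*n - 1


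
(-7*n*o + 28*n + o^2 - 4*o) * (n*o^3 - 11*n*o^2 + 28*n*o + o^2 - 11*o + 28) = -7*n^2*o^4 + 105*n^2*o^3 - 504*n^2*o^2 + 784*n^2*o + n*o^5 - 15*n*o^4 + 65*n*o^3 - 7*n*o^2 - 504*n*o + 784*n + o^4 - 15*o^3 + 72*o^2 - 112*o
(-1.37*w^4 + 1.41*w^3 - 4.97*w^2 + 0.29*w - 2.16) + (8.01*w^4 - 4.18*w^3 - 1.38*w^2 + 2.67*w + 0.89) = 6.64*w^4 - 2.77*w^3 - 6.35*w^2 + 2.96*w - 1.27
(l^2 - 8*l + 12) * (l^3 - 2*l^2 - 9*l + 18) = l^5 - 10*l^4 + 19*l^3 + 66*l^2 - 252*l + 216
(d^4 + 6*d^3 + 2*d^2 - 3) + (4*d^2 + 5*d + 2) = d^4 + 6*d^3 + 6*d^2 + 5*d - 1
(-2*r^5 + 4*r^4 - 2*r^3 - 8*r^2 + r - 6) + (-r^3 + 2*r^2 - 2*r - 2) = -2*r^5 + 4*r^4 - 3*r^3 - 6*r^2 - r - 8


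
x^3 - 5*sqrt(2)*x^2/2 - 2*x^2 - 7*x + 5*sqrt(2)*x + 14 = (x - 2)*(x - 7*sqrt(2)/2)*(x + sqrt(2))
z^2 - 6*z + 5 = (z - 5)*(z - 1)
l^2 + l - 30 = (l - 5)*(l + 6)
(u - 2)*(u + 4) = u^2 + 2*u - 8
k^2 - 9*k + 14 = (k - 7)*(k - 2)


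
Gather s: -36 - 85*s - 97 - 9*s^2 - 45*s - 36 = -9*s^2 - 130*s - 169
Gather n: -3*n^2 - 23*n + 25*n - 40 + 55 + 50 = -3*n^2 + 2*n + 65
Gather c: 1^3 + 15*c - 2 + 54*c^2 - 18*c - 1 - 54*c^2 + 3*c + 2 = 0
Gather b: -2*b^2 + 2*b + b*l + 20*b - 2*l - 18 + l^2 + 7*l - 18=-2*b^2 + b*(l + 22) + l^2 + 5*l - 36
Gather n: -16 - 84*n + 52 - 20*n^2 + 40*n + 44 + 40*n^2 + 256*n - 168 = 20*n^2 + 212*n - 88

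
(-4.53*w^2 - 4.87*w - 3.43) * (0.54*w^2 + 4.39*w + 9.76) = -2.4462*w^4 - 22.5165*w^3 - 67.4443*w^2 - 62.5889*w - 33.4768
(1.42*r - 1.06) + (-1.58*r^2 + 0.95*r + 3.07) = -1.58*r^2 + 2.37*r + 2.01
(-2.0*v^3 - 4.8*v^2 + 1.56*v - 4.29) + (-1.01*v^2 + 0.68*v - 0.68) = -2.0*v^3 - 5.81*v^2 + 2.24*v - 4.97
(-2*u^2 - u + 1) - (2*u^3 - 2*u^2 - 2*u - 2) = -2*u^3 + u + 3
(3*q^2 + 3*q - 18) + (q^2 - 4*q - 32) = 4*q^2 - q - 50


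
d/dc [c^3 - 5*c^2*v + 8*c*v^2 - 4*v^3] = 3*c^2 - 10*c*v + 8*v^2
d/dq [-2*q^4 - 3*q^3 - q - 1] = -8*q^3 - 9*q^2 - 1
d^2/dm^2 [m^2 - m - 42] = 2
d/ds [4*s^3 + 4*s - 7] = 12*s^2 + 4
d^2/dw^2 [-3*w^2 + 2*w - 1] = -6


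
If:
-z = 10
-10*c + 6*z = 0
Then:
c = -6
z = -10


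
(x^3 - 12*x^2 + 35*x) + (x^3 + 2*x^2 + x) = 2*x^3 - 10*x^2 + 36*x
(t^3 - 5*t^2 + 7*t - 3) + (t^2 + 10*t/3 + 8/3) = t^3 - 4*t^2 + 31*t/3 - 1/3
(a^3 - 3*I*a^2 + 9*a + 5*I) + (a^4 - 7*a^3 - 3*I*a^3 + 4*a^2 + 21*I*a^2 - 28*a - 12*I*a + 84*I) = a^4 - 6*a^3 - 3*I*a^3 + 4*a^2 + 18*I*a^2 - 19*a - 12*I*a + 89*I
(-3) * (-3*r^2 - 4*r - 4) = 9*r^2 + 12*r + 12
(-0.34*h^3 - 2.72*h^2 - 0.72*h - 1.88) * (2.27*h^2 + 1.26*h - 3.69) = -0.7718*h^5 - 6.6028*h^4 - 3.807*h^3 + 4.862*h^2 + 0.288*h + 6.9372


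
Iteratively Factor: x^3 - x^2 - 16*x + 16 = (x - 4)*(x^2 + 3*x - 4) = (x - 4)*(x + 4)*(x - 1)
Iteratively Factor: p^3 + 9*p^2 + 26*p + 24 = (p + 2)*(p^2 + 7*p + 12) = (p + 2)*(p + 4)*(p + 3)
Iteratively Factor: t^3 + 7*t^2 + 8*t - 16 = (t + 4)*(t^2 + 3*t - 4) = (t - 1)*(t + 4)*(t + 4)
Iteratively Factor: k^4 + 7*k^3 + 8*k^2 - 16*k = (k + 4)*(k^3 + 3*k^2 - 4*k) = (k + 4)^2*(k^2 - k) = k*(k + 4)^2*(k - 1)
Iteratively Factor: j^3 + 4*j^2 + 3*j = (j + 1)*(j^2 + 3*j) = (j + 1)*(j + 3)*(j)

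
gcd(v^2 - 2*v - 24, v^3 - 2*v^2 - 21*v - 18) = v - 6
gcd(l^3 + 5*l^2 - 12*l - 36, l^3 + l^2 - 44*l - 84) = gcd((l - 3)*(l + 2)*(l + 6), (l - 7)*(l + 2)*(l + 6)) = l^2 + 8*l + 12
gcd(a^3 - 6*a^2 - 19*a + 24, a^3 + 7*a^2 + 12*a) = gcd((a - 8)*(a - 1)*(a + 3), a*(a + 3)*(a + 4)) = a + 3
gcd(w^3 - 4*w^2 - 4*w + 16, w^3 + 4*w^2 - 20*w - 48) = w^2 - 2*w - 8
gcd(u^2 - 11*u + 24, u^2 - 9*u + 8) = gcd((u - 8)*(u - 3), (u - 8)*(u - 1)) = u - 8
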